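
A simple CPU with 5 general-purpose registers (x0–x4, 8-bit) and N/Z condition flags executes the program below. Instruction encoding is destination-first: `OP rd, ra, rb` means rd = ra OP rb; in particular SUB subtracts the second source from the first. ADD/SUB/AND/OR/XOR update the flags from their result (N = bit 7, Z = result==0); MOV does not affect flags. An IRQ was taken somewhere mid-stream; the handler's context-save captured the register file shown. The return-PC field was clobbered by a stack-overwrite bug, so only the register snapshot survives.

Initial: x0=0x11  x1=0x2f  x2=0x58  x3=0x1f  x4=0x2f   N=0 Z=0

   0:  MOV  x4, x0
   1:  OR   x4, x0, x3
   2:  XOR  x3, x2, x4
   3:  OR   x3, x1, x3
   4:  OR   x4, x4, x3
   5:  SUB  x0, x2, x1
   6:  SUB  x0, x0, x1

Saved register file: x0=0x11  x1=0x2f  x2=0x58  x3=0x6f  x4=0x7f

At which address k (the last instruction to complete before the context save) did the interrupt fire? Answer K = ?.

after  0: x0=0x11 x1=0x2f x2=0x58 x3=0x1f x4=0x11  N=0 Z=0
after  1: x0=0x11 x1=0x2f x2=0x58 x3=0x1f x4=0x1f  N=0 Z=0
after  2: x0=0x11 x1=0x2f x2=0x58 x3=0x47 x4=0x1f  N=0 Z=0
after  3: x0=0x11 x1=0x2f x2=0x58 x3=0x6f x4=0x1f  N=0 Z=0
after  4: x0=0x11 x1=0x2f x2=0x58 x3=0x6f x4=0x7f  N=0 Z=0
-- IRQ taken; context saved, return-PC = 5 --

K = 4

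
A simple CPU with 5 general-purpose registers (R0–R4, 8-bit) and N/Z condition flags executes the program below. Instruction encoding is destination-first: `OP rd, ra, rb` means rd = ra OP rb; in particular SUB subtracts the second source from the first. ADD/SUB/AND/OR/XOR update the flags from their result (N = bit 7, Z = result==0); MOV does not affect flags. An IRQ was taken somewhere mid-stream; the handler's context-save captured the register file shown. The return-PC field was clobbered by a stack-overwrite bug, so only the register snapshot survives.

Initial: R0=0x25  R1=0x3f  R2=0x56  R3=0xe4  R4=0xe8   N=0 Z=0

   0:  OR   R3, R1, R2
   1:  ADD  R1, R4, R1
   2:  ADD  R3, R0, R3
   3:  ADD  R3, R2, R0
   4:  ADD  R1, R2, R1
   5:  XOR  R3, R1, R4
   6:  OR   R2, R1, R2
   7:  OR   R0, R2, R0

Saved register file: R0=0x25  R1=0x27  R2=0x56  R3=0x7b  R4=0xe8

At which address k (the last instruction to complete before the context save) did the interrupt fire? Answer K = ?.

after  0: R0=0x25 R1=0x3f R2=0x56 R3=0x7f R4=0xe8  N=0 Z=0
after  1: R0=0x25 R1=0x27 R2=0x56 R3=0x7f R4=0xe8  N=0 Z=0
after  2: R0=0x25 R1=0x27 R2=0x56 R3=0xa4 R4=0xe8  N=1 Z=0
after  3: R0=0x25 R1=0x27 R2=0x56 R3=0x7b R4=0xe8  N=0 Z=0
-- IRQ taken; context saved, return-PC = 4 --

K = 3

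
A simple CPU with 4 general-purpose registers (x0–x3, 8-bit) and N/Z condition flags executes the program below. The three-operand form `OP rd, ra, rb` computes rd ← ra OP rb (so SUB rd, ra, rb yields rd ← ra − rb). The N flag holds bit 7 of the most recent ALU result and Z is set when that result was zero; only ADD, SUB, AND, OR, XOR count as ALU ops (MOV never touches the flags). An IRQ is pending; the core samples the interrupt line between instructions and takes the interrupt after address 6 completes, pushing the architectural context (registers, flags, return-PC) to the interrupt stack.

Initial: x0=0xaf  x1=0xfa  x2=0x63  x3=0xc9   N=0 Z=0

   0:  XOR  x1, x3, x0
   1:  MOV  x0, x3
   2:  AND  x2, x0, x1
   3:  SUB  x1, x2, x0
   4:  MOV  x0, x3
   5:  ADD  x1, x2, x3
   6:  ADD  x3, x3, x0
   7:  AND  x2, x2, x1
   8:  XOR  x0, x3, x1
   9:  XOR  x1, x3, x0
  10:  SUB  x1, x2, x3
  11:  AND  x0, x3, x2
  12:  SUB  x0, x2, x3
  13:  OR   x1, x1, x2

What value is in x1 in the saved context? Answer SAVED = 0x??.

after  0: x0=0xaf x1=0x66 x2=0x63 x3=0xc9  N=0 Z=0
after  1: x0=0xc9 x1=0x66 x2=0x63 x3=0xc9  N=0 Z=0
after  2: x0=0xc9 x1=0x66 x2=0x40 x3=0xc9  N=0 Z=0
after  3: x0=0xc9 x1=0x77 x2=0x40 x3=0xc9  N=0 Z=0
after  4: x0=0xc9 x1=0x77 x2=0x40 x3=0xc9  N=0 Z=0
after  5: x0=0xc9 x1=0x09 x2=0x40 x3=0xc9  N=0 Z=0
after  6: x0=0xc9 x1=0x09 x2=0x40 x3=0x92  N=1 Z=0
-- IRQ taken; context saved, return-PC = 7 --

SAVED = 0x09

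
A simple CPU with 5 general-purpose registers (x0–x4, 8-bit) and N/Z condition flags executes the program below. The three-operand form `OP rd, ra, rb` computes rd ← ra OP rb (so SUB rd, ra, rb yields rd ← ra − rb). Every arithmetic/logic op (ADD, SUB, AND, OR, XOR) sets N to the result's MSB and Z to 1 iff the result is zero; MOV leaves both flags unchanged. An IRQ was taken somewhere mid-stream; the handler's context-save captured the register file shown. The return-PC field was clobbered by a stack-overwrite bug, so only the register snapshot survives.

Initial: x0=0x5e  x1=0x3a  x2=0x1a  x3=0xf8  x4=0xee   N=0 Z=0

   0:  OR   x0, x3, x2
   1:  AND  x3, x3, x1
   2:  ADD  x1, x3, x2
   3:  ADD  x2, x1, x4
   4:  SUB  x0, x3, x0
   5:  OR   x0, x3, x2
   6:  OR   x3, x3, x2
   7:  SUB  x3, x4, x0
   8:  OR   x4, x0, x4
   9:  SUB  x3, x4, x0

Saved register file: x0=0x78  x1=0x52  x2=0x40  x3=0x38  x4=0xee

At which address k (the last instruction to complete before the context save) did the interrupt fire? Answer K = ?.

K = 5

after  0: x0=0xfa x1=0x3a x2=0x1a x3=0xf8 x4=0xee  N=1 Z=0
after  1: x0=0xfa x1=0x3a x2=0x1a x3=0x38 x4=0xee  N=0 Z=0
after  2: x0=0xfa x1=0x52 x2=0x1a x3=0x38 x4=0xee  N=0 Z=0
after  3: x0=0xfa x1=0x52 x2=0x40 x3=0x38 x4=0xee  N=0 Z=0
after  4: x0=0x3e x1=0x52 x2=0x40 x3=0x38 x4=0xee  N=0 Z=0
after  5: x0=0x78 x1=0x52 x2=0x40 x3=0x38 x4=0xee  N=0 Z=0
-- IRQ taken; context saved, return-PC = 6 --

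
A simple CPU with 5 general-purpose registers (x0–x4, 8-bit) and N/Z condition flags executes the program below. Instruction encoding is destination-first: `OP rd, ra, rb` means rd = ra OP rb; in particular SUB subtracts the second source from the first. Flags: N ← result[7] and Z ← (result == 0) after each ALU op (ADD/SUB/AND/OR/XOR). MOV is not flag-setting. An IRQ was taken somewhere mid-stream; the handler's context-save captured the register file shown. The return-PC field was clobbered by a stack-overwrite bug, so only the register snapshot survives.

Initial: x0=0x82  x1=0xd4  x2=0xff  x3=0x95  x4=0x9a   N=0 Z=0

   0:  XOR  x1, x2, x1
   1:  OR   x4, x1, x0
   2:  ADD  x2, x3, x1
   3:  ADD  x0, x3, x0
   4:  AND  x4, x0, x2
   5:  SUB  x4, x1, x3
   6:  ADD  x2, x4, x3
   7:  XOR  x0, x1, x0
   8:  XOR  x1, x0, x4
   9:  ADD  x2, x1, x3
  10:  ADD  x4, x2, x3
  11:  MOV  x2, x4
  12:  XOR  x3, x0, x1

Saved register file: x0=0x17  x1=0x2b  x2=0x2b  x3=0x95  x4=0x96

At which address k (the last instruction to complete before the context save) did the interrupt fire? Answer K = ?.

after  0: x0=0x82 x1=0x2b x2=0xff x3=0x95 x4=0x9a  N=0 Z=0
after  1: x0=0x82 x1=0x2b x2=0xff x3=0x95 x4=0xab  N=1 Z=0
after  2: x0=0x82 x1=0x2b x2=0xc0 x3=0x95 x4=0xab  N=1 Z=0
after  3: x0=0x17 x1=0x2b x2=0xc0 x3=0x95 x4=0xab  N=0 Z=0
after  4: x0=0x17 x1=0x2b x2=0xc0 x3=0x95 x4=0x00  N=0 Z=1
after  5: x0=0x17 x1=0x2b x2=0xc0 x3=0x95 x4=0x96  N=1 Z=0
after  6: x0=0x17 x1=0x2b x2=0x2b x3=0x95 x4=0x96  N=0 Z=0
-- IRQ taken; context saved, return-PC = 7 --

K = 6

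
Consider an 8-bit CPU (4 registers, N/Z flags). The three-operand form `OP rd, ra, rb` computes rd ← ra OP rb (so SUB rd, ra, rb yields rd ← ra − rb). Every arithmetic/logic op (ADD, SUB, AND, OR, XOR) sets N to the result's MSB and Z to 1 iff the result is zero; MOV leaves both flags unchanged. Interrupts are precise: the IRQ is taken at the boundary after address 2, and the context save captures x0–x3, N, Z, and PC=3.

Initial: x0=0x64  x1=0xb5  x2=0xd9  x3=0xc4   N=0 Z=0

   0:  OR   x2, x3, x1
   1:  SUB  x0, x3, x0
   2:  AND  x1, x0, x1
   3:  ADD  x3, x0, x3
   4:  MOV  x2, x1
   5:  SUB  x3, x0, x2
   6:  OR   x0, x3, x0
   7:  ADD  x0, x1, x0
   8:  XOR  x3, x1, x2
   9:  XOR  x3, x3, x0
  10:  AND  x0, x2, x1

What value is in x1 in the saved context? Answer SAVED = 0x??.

after  0: x0=0x64 x1=0xb5 x2=0xf5 x3=0xc4  N=1 Z=0
after  1: x0=0x60 x1=0xb5 x2=0xf5 x3=0xc4  N=0 Z=0
after  2: x0=0x60 x1=0x20 x2=0xf5 x3=0xc4  N=0 Z=0
-- IRQ taken; context saved, return-PC = 3 --

SAVED = 0x20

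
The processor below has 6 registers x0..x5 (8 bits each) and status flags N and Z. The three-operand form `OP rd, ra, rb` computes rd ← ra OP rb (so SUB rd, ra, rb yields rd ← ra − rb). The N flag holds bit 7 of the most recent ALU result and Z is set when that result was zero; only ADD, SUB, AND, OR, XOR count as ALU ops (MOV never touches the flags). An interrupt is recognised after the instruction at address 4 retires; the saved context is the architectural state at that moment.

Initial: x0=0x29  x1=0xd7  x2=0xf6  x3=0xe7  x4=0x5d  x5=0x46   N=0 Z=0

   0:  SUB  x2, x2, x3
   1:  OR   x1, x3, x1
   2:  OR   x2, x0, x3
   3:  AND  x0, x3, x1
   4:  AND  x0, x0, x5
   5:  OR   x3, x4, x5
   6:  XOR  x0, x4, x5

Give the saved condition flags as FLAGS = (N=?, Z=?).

after  0: x0=0x29 x1=0xd7 x2=0x0f x3=0xe7 x4=0x5d x5=0x46  N=0 Z=0
after  1: x0=0x29 x1=0xf7 x2=0x0f x3=0xe7 x4=0x5d x5=0x46  N=1 Z=0
after  2: x0=0x29 x1=0xf7 x2=0xef x3=0xe7 x4=0x5d x5=0x46  N=1 Z=0
after  3: x0=0xe7 x1=0xf7 x2=0xef x3=0xe7 x4=0x5d x5=0x46  N=1 Z=0
after  4: x0=0x46 x1=0xf7 x2=0xef x3=0xe7 x4=0x5d x5=0x46  N=0 Z=0
-- IRQ taken; context saved, return-PC = 5 --

FLAGS = (N=0, Z=0)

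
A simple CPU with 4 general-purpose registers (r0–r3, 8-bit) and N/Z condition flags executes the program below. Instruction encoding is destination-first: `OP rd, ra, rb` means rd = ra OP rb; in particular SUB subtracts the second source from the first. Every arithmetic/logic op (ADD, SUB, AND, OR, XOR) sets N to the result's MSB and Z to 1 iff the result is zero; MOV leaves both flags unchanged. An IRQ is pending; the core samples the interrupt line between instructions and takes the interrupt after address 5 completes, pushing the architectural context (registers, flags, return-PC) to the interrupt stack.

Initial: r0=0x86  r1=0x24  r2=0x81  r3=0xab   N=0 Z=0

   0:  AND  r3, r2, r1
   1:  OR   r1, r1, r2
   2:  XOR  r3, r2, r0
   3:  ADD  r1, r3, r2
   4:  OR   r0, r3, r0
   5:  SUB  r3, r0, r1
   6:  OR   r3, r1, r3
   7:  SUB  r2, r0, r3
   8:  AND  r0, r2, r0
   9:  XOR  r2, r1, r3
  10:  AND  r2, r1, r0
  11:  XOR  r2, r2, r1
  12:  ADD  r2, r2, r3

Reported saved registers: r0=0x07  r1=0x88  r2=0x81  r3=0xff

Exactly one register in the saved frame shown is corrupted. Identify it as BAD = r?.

BAD = r0

after  0: r0=0x86 r1=0x24 r2=0x81 r3=0x00  N=0 Z=1
after  1: r0=0x86 r1=0xa5 r2=0x81 r3=0x00  N=1 Z=0
after  2: r0=0x86 r1=0xa5 r2=0x81 r3=0x07  N=0 Z=0
after  3: r0=0x86 r1=0x88 r2=0x81 r3=0x07  N=1 Z=0
after  4: r0=0x87 r1=0x88 r2=0x81 r3=0x07  N=1 Z=0
after  5: r0=0x87 r1=0x88 r2=0x81 r3=0xff  N=1 Z=0
-- IRQ taken; context saved, return-PC = 6 --
mismatch: r0: reported 0x07 vs actual 0x87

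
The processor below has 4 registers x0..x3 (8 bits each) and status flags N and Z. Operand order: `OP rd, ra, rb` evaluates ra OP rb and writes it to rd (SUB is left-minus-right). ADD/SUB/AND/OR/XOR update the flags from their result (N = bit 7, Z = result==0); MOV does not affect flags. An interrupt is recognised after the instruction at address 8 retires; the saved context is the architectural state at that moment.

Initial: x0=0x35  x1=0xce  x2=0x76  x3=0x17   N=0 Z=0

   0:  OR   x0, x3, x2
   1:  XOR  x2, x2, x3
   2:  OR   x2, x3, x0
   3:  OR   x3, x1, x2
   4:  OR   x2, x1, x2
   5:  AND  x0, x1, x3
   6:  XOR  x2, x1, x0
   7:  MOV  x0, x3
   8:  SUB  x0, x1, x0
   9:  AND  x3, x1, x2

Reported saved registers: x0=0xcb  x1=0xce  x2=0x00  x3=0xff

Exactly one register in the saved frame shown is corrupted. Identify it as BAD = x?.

BAD = x0

after  0: x0=0x77 x1=0xce x2=0x76 x3=0x17  N=0 Z=0
after  1: x0=0x77 x1=0xce x2=0x61 x3=0x17  N=0 Z=0
after  2: x0=0x77 x1=0xce x2=0x77 x3=0x17  N=0 Z=0
after  3: x0=0x77 x1=0xce x2=0x77 x3=0xff  N=1 Z=0
after  4: x0=0x77 x1=0xce x2=0xff x3=0xff  N=1 Z=0
after  5: x0=0xce x1=0xce x2=0xff x3=0xff  N=1 Z=0
after  6: x0=0xce x1=0xce x2=0x00 x3=0xff  N=0 Z=1
after  7: x0=0xff x1=0xce x2=0x00 x3=0xff  N=0 Z=1
after  8: x0=0xcf x1=0xce x2=0x00 x3=0xff  N=1 Z=0
-- IRQ taken; context saved, return-PC = 9 --
mismatch: x0: reported 0xcb vs actual 0xcf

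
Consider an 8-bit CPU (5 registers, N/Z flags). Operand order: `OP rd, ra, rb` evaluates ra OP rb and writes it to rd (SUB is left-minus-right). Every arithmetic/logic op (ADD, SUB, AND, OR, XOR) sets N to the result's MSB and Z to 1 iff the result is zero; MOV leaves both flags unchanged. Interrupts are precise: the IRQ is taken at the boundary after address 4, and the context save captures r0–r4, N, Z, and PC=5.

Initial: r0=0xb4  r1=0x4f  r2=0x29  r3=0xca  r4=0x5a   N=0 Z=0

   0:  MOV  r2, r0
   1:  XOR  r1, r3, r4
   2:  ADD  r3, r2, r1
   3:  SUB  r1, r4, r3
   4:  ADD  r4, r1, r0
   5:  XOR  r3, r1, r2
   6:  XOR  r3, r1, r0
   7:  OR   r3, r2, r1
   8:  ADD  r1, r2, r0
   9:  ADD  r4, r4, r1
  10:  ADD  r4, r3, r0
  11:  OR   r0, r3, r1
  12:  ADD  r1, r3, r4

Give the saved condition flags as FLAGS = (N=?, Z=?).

FLAGS = (N=1, Z=0)

after  0: r0=0xb4 r1=0x4f r2=0xb4 r3=0xca r4=0x5a  N=0 Z=0
after  1: r0=0xb4 r1=0x90 r2=0xb4 r3=0xca r4=0x5a  N=1 Z=0
after  2: r0=0xb4 r1=0x90 r2=0xb4 r3=0x44 r4=0x5a  N=0 Z=0
after  3: r0=0xb4 r1=0x16 r2=0xb4 r3=0x44 r4=0x5a  N=0 Z=0
after  4: r0=0xb4 r1=0x16 r2=0xb4 r3=0x44 r4=0xca  N=1 Z=0
-- IRQ taken; context saved, return-PC = 5 --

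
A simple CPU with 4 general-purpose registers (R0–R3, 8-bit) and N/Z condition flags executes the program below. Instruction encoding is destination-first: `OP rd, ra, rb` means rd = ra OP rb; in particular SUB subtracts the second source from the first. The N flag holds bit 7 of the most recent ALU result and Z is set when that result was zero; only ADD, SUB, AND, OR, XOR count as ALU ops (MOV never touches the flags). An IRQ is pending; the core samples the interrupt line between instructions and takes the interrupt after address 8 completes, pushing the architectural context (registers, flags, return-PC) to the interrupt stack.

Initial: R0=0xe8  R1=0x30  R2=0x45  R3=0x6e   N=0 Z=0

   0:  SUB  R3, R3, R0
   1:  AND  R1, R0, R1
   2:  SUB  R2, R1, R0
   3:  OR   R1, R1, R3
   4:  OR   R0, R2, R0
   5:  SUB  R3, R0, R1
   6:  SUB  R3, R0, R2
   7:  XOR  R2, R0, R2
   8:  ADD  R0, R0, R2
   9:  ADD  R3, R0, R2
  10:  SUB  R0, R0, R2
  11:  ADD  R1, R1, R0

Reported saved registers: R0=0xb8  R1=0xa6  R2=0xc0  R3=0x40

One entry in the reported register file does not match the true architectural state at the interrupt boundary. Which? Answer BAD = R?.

after  0: R0=0xe8 R1=0x30 R2=0x45 R3=0x86  N=1 Z=0
after  1: R0=0xe8 R1=0x20 R2=0x45 R3=0x86  N=0 Z=0
after  2: R0=0xe8 R1=0x20 R2=0x38 R3=0x86  N=0 Z=0
after  3: R0=0xe8 R1=0xa6 R2=0x38 R3=0x86  N=1 Z=0
after  4: R0=0xf8 R1=0xa6 R2=0x38 R3=0x86  N=1 Z=0
after  5: R0=0xf8 R1=0xa6 R2=0x38 R3=0x52  N=0 Z=0
after  6: R0=0xf8 R1=0xa6 R2=0x38 R3=0xc0  N=1 Z=0
after  7: R0=0xf8 R1=0xa6 R2=0xc0 R3=0xc0  N=1 Z=0
after  8: R0=0xb8 R1=0xa6 R2=0xc0 R3=0xc0  N=1 Z=0
-- IRQ taken; context saved, return-PC = 9 --
mismatch: R3: reported 0x40 vs actual 0xc0

BAD = R3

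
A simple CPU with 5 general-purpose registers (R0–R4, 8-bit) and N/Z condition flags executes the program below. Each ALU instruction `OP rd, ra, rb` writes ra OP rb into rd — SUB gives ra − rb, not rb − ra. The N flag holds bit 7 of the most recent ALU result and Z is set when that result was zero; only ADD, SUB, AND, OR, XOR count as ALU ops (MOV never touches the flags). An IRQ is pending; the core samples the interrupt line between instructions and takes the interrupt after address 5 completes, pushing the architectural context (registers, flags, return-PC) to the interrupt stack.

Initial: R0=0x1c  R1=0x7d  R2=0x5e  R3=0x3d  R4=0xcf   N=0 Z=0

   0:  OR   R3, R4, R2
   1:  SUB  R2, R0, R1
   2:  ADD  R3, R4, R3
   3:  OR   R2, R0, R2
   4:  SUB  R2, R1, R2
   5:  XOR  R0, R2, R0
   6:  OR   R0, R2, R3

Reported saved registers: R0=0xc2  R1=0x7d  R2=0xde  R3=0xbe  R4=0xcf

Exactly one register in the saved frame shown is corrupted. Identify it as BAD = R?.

after  0: R0=0x1c R1=0x7d R2=0x5e R3=0xdf R4=0xcf  N=1 Z=0
after  1: R0=0x1c R1=0x7d R2=0x9f R3=0xdf R4=0xcf  N=1 Z=0
after  2: R0=0x1c R1=0x7d R2=0x9f R3=0xae R4=0xcf  N=1 Z=0
after  3: R0=0x1c R1=0x7d R2=0x9f R3=0xae R4=0xcf  N=1 Z=0
after  4: R0=0x1c R1=0x7d R2=0xde R3=0xae R4=0xcf  N=1 Z=0
after  5: R0=0xc2 R1=0x7d R2=0xde R3=0xae R4=0xcf  N=1 Z=0
-- IRQ taken; context saved, return-PC = 6 --
mismatch: R3: reported 0xbe vs actual 0xae

BAD = R3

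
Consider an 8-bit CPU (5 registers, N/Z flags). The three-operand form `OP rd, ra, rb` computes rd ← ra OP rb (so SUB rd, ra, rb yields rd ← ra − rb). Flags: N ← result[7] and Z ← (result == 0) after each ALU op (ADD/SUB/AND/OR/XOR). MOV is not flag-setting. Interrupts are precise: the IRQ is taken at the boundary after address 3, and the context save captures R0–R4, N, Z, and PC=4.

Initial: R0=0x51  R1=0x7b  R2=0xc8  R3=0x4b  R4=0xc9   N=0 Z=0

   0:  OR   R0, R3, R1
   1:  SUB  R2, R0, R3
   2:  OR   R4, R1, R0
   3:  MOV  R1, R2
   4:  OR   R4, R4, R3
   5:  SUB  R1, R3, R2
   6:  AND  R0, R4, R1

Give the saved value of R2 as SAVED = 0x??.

SAVED = 0x30

after  0: R0=0x7b R1=0x7b R2=0xc8 R3=0x4b R4=0xc9  N=0 Z=0
after  1: R0=0x7b R1=0x7b R2=0x30 R3=0x4b R4=0xc9  N=0 Z=0
after  2: R0=0x7b R1=0x7b R2=0x30 R3=0x4b R4=0x7b  N=0 Z=0
after  3: R0=0x7b R1=0x30 R2=0x30 R3=0x4b R4=0x7b  N=0 Z=0
-- IRQ taken; context saved, return-PC = 4 --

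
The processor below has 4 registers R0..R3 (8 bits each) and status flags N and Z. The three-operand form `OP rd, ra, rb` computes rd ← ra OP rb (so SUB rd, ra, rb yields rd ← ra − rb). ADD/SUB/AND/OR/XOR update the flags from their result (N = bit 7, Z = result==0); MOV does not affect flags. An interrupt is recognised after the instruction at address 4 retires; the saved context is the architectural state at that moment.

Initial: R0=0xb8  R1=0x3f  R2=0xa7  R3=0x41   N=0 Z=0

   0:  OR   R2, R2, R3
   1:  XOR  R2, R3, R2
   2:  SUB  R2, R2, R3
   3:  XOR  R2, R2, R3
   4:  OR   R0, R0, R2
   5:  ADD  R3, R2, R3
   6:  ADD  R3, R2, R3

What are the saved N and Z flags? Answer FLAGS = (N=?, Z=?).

after  0: R0=0xb8 R1=0x3f R2=0xe7 R3=0x41  N=1 Z=0
after  1: R0=0xb8 R1=0x3f R2=0xa6 R3=0x41  N=1 Z=0
after  2: R0=0xb8 R1=0x3f R2=0x65 R3=0x41  N=0 Z=0
after  3: R0=0xb8 R1=0x3f R2=0x24 R3=0x41  N=0 Z=0
after  4: R0=0xbc R1=0x3f R2=0x24 R3=0x41  N=1 Z=0
-- IRQ taken; context saved, return-PC = 5 --

FLAGS = (N=1, Z=0)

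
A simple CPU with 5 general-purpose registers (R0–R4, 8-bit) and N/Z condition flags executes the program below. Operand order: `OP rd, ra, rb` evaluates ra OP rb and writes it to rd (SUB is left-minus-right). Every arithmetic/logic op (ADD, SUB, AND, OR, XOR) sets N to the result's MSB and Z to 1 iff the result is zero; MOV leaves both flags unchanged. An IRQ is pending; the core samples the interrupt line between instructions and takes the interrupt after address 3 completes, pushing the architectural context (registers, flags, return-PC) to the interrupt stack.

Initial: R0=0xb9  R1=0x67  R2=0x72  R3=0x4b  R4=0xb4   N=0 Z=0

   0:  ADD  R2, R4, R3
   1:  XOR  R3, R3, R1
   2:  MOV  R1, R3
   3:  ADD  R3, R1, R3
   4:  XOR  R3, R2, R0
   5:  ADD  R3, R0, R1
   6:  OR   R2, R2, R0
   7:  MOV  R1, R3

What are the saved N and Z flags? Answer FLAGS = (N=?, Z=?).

FLAGS = (N=0, Z=0)

after  0: R0=0xb9 R1=0x67 R2=0xff R3=0x4b R4=0xb4  N=1 Z=0
after  1: R0=0xb9 R1=0x67 R2=0xff R3=0x2c R4=0xb4  N=0 Z=0
after  2: R0=0xb9 R1=0x2c R2=0xff R3=0x2c R4=0xb4  N=0 Z=0
after  3: R0=0xb9 R1=0x2c R2=0xff R3=0x58 R4=0xb4  N=0 Z=0
-- IRQ taken; context saved, return-PC = 4 --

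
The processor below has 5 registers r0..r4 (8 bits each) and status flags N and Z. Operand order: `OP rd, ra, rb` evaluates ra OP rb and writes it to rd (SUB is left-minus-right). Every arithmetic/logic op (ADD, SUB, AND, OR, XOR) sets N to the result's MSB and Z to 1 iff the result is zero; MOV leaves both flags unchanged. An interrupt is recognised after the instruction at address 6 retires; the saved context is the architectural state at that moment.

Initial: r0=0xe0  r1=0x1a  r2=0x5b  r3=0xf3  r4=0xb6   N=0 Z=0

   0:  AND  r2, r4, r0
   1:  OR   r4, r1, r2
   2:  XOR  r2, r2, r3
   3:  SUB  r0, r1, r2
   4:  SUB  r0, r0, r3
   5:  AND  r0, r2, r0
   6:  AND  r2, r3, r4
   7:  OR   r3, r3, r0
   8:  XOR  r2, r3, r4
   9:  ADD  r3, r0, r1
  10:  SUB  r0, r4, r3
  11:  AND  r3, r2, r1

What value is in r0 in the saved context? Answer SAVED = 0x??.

SAVED = 0x50

after  0: r0=0xe0 r1=0x1a r2=0xa0 r3=0xf3 r4=0xb6  N=1 Z=0
after  1: r0=0xe0 r1=0x1a r2=0xa0 r3=0xf3 r4=0xba  N=1 Z=0
after  2: r0=0xe0 r1=0x1a r2=0x53 r3=0xf3 r4=0xba  N=0 Z=0
after  3: r0=0xc7 r1=0x1a r2=0x53 r3=0xf3 r4=0xba  N=1 Z=0
after  4: r0=0xd4 r1=0x1a r2=0x53 r3=0xf3 r4=0xba  N=1 Z=0
after  5: r0=0x50 r1=0x1a r2=0x53 r3=0xf3 r4=0xba  N=0 Z=0
after  6: r0=0x50 r1=0x1a r2=0xb2 r3=0xf3 r4=0xba  N=1 Z=0
-- IRQ taken; context saved, return-PC = 7 --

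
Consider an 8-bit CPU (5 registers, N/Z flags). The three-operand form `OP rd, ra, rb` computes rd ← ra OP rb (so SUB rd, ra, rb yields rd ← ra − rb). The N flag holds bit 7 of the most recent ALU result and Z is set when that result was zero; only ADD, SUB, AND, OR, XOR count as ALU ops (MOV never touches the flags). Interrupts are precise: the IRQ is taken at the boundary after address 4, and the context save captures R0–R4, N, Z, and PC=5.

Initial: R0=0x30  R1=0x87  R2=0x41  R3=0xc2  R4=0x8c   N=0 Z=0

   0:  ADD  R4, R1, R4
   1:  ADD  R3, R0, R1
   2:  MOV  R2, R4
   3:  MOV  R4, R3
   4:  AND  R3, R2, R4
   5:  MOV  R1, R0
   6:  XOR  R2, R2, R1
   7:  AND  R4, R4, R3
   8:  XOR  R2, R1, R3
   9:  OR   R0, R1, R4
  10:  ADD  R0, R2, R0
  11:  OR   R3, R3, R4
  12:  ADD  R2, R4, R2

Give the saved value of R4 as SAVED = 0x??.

SAVED = 0xb7

after  0: R0=0x30 R1=0x87 R2=0x41 R3=0xc2 R4=0x13  N=0 Z=0
after  1: R0=0x30 R1=0x87 R2=0x41 R3=0xb7 R4=0x13  N=1 Z=0
after  2: R0=0x30 R1=0x87 R2=0x13 R3=0xb7 R4=0x13  N=1 Z=0
after  3: R0=0x30 R1=0x87 R2=0x13 R3=0xb7 R4=0xb7  N=1 Z=0
after  4: R0=0x30 R1=0x87 R2=0x13 R3=0x13 R4=0xb7  N=0 Z=0
-- IRQ taken; context saved, return-PC = 5 --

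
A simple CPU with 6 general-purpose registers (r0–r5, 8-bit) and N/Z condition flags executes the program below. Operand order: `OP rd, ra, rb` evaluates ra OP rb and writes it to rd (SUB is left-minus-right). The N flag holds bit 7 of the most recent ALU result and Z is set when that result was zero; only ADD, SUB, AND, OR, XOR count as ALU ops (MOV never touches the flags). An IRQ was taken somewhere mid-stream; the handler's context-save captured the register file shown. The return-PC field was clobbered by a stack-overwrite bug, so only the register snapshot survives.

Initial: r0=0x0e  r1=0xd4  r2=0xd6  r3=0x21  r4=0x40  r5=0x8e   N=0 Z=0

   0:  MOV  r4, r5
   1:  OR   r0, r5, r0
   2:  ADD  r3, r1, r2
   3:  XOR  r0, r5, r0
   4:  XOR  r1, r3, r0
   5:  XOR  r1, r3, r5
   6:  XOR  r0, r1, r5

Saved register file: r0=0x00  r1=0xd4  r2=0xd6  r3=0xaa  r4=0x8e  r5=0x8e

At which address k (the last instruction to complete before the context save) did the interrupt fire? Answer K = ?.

K = 3

after  0: r0=0x0e r1=0xd4 r2=0xd6 r3=0x21 r4=0x8e r5=0x8e  N=0 Z=0
after  1: r0=0x8e r1=0xd4 r2=0xd6 r3=0x21 r4=0x8e r5=0x8e  N=1 Z=0
after  2: r0=0x8e r1=0xd4 r2=0xd6 r3=0xaa r4=0x8e r5=0x8e  N=1 Z=0
after  3: r0=0x00 r1=0xd4 r2=0xd6 r3=0xaa r4=0x8e r5=0x8e  N=0 Z=1
-- IRQ taken; context saved, return-PC = 4 --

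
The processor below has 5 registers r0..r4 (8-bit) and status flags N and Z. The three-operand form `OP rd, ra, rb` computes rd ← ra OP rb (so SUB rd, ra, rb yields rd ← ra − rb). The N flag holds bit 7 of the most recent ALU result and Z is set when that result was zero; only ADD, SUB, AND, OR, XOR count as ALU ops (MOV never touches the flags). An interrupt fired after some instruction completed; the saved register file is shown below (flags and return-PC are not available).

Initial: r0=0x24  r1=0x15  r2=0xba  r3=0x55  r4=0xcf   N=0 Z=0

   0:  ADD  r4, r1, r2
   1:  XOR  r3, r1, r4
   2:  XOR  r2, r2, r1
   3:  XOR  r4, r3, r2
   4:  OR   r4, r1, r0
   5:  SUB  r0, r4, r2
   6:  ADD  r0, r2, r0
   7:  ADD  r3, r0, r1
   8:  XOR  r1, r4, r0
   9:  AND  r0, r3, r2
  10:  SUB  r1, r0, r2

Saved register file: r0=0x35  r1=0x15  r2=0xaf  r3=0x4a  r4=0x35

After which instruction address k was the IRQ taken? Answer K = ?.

after  0: r0=0x24 r1=0x15 r2=0xba r3=0x55 r4=0xcf  N=1 Z=0
after  1: r0=0x24 r1=0x15 r2=0xba r3=0xda r4=0xcf  N=1 Z=0
after  2: r0=0x24 r1=0x15 r2=0xaf r3=0xda r4=0xcf  N=1 Z=0
after  3: r0=0x24 r1=0x15 r2=0xaf r3=0xda r4=0x75  N=0 Z=0
after  4: r0=0x24 r1=0x15 r2=0xaf r3=0xda r4=0x35  N=0 Z=0
after  5: r0=0x86 r1=0x15 r2=0xaf r3=0xda r4=0x35  N=1 Z=0
after  6: r0=0x35 r1=0x15 r2=0xaf r3=0xda r4=0x35  N=0 Z=0
after  7: r0=0x35 r1=0x15 r2=0xaf r3=0x4a r4=0x35  N=0 Z=0
-- IRQ taken; context saved, return-PC = 8 --

K = 7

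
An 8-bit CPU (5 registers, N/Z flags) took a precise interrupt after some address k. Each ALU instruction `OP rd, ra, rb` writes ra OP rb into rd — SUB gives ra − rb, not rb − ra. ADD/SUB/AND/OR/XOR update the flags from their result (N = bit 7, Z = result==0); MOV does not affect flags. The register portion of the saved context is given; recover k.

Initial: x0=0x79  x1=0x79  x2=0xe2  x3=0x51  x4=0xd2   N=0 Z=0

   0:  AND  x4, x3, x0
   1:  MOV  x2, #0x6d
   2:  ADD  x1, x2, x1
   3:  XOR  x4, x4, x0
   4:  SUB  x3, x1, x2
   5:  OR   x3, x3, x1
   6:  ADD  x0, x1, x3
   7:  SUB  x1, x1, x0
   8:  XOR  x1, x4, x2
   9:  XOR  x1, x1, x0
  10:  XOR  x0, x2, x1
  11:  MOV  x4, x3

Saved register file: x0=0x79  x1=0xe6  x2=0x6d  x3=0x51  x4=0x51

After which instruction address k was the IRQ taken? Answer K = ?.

after  0: x0=0x79 x1=0x79 x2=0xe2 x3=0x51 x4=0x51  N=0 Z=0
after  1: x0=0x79 x1=0x79 x2=0x6d x3=0x51 x4=0x51  N=0 Z=0
after  2: x0=0x79 x1=0xe6 x2=0x6d x3=0x51 x4=0x51  N=1 Z=0
-- IRQ taken; context saved, return-PC = 3 --

K = 2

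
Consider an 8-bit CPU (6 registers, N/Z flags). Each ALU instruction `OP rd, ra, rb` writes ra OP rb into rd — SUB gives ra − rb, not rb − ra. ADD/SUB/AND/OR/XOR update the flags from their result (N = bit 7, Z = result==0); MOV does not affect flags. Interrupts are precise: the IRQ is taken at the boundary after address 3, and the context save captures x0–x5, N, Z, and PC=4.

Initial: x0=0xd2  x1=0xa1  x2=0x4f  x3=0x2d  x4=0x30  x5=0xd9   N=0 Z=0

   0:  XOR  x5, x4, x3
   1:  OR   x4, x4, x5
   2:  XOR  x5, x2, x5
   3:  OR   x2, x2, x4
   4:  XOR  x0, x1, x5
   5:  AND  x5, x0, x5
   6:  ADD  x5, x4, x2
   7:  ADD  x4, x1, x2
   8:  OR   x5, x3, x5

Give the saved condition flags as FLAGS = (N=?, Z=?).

after  0: x0=0xd2 x1=0xa1 x2=0x4f x3=0x2d x4=0x30 x5=0x1d  N=0 Z=0
after  1: x0=0xd2 x1=0xa1 x2=0x4f x3=0x2d x4=0x3d x5=0x1d  N=0 Z=0
after  2: x0=0xd2 x1=0xa1 x2=0x4f x3=0x2d x4=0x3d x5=0x52  N=0 Z=0
after  3: x0=0xd2 x1=0xa1 x2=0x7f x3=0x2d x4=0x3d x5=0x52  N=0 Z=0
-- IRQ taken; context saved, return-PC = 4 --

FLAGS = (N=0, Z=0)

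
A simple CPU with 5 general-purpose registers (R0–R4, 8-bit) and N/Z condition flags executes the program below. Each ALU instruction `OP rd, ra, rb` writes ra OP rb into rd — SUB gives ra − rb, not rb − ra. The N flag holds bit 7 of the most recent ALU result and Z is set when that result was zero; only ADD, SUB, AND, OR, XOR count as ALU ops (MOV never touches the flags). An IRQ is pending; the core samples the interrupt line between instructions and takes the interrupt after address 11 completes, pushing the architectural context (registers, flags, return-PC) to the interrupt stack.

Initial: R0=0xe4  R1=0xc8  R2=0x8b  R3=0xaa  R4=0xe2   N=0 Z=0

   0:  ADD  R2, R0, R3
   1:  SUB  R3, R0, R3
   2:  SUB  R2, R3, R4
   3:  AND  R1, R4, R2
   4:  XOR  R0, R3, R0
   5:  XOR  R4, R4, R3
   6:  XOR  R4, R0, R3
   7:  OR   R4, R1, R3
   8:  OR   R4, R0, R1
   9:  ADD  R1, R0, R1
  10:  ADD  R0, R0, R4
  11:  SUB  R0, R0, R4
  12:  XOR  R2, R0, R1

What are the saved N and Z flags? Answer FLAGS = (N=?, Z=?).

after  0: R0=0xe4 R1=0xc8 R2=0x8e R3=0xaa R4=0xe2  N=1 Z=0
after  1: R0=0xe4 R1=0xc8 R2=0x8e R3=0x3a R4=0xe2  N=0 Z=0
after  2: R0=0xe4 R1=0xc8 R2=0x58 R3=0x3a R4=0xe2  N=0 Z=0
after  3: R0=0xe4 R1=0x40 R2=0x58 R3=0x3a R4=0xe2  N=0 Z=0
after  4: R0=0xde R1=0x40 R2=0x58 R3=0x3a R4=0xe2  N=1 Z=0
after  5: R0=0xde R1=0x40 R2=0x58 R3=0x3a R4=0xd8  N=1 Z=0
after  6: R0=0xde R1=0x40 R2=0x58 R3=0x3a R4=0xe4  N=1 Z=0
after  7: R0=0xde R1=0x40 R2=0x58 R3=0x3a R4=0x7a  N=0 Z=0
after  8: R0=0xde R1=0x40 R2=0x58 R3=0x3a R4=0xde  N=1 Z=0
after  9: R0=0xde R1=0x1e R2=0x58 R3=0x3a R4=0xde  N=0 Z=0
after 10: R0=0xbc R1=0x1e R2=0x58 R3=0x3a R4=0xde  N=1 Z=0
after 11: R0=0xde R1=0x1e R2=0x58 R3=0x3a R4=0xde  N=1 Z=0
-- IRQ taken; context saved, return-PC = 12 --

FLAGS = (N=1, Z=0)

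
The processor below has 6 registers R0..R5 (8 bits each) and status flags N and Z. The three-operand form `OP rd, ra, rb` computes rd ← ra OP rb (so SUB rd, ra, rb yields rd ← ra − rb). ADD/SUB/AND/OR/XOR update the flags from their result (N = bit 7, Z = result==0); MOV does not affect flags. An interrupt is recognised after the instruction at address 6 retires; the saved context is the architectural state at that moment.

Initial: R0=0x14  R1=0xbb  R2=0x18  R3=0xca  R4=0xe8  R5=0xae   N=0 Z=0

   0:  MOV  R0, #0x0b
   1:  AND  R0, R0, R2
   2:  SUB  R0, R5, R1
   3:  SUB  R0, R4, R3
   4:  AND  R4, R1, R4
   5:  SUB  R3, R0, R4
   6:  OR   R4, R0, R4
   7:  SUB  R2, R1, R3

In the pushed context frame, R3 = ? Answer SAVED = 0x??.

SAVED = 0x76

after  0: R0=0x0b R1=0xbb R2=0x18 R3=0xca R4=0xe8 R5=0xae  N=0 Z=0
after  1: R0=0x08 R1=0xbb R2=0x18 R3=0xca R4=0xe8 R5=0xae  N=0 Z=0
after  2: R0=0xf3 R1=0xbb R2=0x18 R3=0xca R4=0xe8 R5=0xae  N=1 Z=0
after  3: R0=0x1e R1=0xbb R2=0x18 R3=0xca R4=0xe8 R5=0xae  N=0 Z=0
after  4: R0=0x1e R1=0xbb R2=0x18 R3=0xca R4=0xa8 R5=0xae  N=1 Z=0
after  5: R0=0x1e R1=0xbb R2=0x18 R3=0x76 R4=0xa8 R5=0xae  N=0 Z=0
after  6: R0=0x1e R1=0xbb R2=0x18 R3=0x76 R4=0xbe R5=0xae  N=1 Z=0
-- IRQ taken; context saved, return-PC = 7 --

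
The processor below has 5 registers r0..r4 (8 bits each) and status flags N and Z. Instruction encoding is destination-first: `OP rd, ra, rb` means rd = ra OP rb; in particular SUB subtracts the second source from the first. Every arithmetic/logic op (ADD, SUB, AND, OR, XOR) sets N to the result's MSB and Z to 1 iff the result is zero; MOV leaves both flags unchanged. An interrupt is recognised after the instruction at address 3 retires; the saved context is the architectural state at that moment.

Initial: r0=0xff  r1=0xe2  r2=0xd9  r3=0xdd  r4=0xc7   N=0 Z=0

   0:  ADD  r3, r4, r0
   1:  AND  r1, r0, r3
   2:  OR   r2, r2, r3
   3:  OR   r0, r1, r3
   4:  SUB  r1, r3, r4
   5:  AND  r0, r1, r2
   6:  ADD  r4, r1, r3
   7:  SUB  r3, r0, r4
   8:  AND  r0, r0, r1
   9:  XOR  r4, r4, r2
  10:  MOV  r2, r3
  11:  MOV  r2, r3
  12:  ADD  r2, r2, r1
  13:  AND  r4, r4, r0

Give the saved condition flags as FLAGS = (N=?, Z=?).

FLAGS = (N=1, Z=0)

after  0: r0=0xff r1=0xe2 r2=0xd9 r3=0xc6 r4=0xc7  N=1 Z=0
after  1: r0=0xff r1=0xc6 r2=0xd9 r3=0xc6 r4=0xc7  N=1 Z=0
after  2: r0=0xff r1=0xc6 r2=0xdf r3=0xc6 r4=0xc7  N=1 Z=0
after  3: r0=0xc6 r1=0xc6 r2=0xdf r3=0xc6 r4=0xc7  N=1 Z=0
-- IRQ taken; context saved, return-PC = 4 --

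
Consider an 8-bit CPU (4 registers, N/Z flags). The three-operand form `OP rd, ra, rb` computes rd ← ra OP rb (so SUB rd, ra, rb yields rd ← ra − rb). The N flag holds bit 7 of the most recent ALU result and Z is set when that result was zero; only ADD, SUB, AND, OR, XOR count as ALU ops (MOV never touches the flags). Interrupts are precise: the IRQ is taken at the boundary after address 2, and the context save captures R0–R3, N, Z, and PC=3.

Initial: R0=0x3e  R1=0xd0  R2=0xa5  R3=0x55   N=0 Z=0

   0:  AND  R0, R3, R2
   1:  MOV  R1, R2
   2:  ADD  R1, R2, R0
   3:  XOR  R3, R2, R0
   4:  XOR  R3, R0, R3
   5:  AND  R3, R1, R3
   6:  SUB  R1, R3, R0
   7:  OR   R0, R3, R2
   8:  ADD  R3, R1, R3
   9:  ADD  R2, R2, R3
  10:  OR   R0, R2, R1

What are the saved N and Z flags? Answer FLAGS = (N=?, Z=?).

after  0: R0=0x05 R1=0xd0 R2=0xa5 R3=0x55  N=0 Z=0
after  1: R0=0x05 R1=0xa5 R2=0xa5 R3=0x55  N=0 Z=0
after  2: R0=0x05 R1=0xaa R2=0xa5 R3=0x55  N=1 Z=0
-- IRQ taken; context saved, return-PC = 3 --

FLAGS = (N=1, Z=0)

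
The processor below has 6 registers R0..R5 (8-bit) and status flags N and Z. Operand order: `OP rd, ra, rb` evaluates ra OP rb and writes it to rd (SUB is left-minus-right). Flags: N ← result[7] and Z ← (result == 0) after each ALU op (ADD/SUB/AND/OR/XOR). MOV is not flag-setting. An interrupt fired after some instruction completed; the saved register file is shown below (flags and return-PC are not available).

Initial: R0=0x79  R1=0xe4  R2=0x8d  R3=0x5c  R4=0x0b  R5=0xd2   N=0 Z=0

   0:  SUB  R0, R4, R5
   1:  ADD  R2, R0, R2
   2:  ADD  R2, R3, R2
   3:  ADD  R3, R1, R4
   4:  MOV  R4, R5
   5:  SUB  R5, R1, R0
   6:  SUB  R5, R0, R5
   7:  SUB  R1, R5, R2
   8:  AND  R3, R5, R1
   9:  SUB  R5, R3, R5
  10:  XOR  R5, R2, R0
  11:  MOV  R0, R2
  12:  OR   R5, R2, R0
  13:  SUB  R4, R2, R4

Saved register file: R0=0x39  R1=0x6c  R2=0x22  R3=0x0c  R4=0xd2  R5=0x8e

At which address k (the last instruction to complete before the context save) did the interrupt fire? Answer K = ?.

after  0: R0=0x39 R1=0xe4 R2=0x8d R3=0x5c R4=0x0b R5=0xd2  N=0 Z=0
after  1: R0=0x39 R1=0xe4 R2=0xc6 R3=0x5c R4=0x0b R5=0xd2  N=1 Z=0
after  2: R0=0x39 R1=0xe4 R2=0x22 R3=0x5c R4=0x0b R5=0xd2  N=0 Z=0
after  3: R0=0x39 R1=0xe4 R2=0x22 R3=0xef R4=0x0b R5=0xd2  N=1 Z=0
after  4: R0=0x39 R1=0xe4 R2=0x22 R3=0xef R4=0xd2 R5=0xd2  N=1 Z=0
after  5: R0=0x39 R1=0xe4 R2=0x22 R3=0xef R4=0xd2 R5=0xab  N=1 Z=0
after  6: R0=0x39 R1=0xe4 R2=0x22 R3=0xef R4=0xd2 R5=0x8e  N=1 Z=0
after  7: R0=0x39 R1=0x6c R2=0x22 R3=0xef R4=0xd2 R5=0x8e  N=0 Z=0
after  8: R0=0x39 R1=0x6c R2=0x22 R3=0x0c R4=0xd2 R5=0x8e  N=0 Z=0
-- IRQ taken; context saved, return-PC = 9 --

K = 8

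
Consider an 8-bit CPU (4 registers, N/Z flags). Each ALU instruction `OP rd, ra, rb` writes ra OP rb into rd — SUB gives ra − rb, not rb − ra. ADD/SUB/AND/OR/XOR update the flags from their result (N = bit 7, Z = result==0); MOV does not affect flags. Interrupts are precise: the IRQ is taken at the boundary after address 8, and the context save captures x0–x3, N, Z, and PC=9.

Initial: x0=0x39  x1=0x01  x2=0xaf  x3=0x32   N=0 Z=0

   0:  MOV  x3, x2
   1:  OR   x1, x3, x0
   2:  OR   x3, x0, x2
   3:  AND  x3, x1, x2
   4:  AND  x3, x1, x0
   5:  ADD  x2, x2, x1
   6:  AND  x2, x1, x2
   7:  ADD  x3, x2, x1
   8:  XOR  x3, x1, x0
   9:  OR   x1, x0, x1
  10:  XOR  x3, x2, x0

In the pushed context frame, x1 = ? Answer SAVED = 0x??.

after  0: x0=0x39 x1=0x01 x2=0xaf x3=0xaf  N=0 Z=0
after  1: x0=0x39 x1=0xbf x2=0xaf x3=0xaf  N=1 Z=0
after  2: x0=0x39 x1=0xbf x2=0xaf x3=0xbf  N=1 Z=0
after  3: x0=0x39 x1=0xbf x2=0xaf x3=0xaf  N=1 Z=0
after  4: x0=0x39 x1=0xbf x2=0xaf x3=0x39  N=0 Z=0
after  5: x0=0x39 x1=0xbf x2=0x6e x3=0x39  N=0 Z=0
after  6: x0=0x39 x1=0xbf x2=0x2e x3=0x39  N=0 Z=0
after  7: x0=0x39 x1=0xbf x2=0x2e x3=0xed  N=1 Z=0
after  8: x0=0x39 x1=0xbf x2=0x2e x3=0x86  N=1 Z=0
-- IRQ taken; context saved, return-PC = 9 --

SAVED = 0xbf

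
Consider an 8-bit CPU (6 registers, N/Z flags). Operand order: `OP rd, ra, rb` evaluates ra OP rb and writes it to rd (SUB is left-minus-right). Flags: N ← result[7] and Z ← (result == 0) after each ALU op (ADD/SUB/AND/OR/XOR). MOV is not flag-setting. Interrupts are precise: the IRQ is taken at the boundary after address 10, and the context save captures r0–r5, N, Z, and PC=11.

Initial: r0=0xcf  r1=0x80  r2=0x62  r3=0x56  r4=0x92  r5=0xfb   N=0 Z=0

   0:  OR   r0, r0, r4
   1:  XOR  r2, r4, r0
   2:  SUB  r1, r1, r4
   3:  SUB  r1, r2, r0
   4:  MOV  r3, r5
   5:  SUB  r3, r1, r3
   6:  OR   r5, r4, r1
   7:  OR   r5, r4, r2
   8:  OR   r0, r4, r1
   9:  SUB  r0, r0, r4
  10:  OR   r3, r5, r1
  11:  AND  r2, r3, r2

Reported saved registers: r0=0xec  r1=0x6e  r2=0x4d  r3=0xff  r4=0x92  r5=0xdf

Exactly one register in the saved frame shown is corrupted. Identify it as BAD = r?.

BAD = r0

after  0: r0=0xdf r1=0x80 r2=0x62 r3=0x56 r4=0x92 r5=0xfb  N=1 Z=0
after  1: r0=0xdf r1=0x80 r2=0x4d r3=0x56 r4=0x92 r5=0xfb  N=0 Z=0
after  2: r0=0xdf r1=0xee r2=0x4d r3=0x56 r4=0x92 r5=0xfb  N=1 Z=0
after  3: r0=0xdf r1=0x6e r2=0x4d r3=0x56 r4=0x92 r5=0xfb  N=0 Z=0
after  4: r0=0xdf r1=0x6e r2=0x4d r3=0xfb r4=0x92 r5=0xfb  N=0 Z=0
after  5: r0=0xdf r1=0x6e r2=0x4d r3=0x73 r4=0x92 r5=0xfb  N=0 Z=0
after  6: r0=0xdf r1=0x6e r2=0x4d r3=0x73 r4=0x92 r5=0xfe  N=1 Z=0
after  7: r0=0xdf r1=0x6e r2=0x4d r3=0x73 r4=0x92 r5=0xdf  N=1 Z=0
after  8: r0=0xfe r1=0x6e r2=0x4d r3=0x73 r4=0x92 r5=0xdf  N=1 Z=0
after  9: r0=0x6c r1=0x6e r2=0x4d r3=0x73 r4=0x92 r5=0xdf  N=0 Z=0
after 10: r0=0x6c r1=0x6e r2=0x4d r3=0xff r4=0x92 r5=0xdf  N=1 Z=0
-- IRQ taken; context saved, return-PC = 11 --
mismatch: r0: reported 0xec vs actual 0x6c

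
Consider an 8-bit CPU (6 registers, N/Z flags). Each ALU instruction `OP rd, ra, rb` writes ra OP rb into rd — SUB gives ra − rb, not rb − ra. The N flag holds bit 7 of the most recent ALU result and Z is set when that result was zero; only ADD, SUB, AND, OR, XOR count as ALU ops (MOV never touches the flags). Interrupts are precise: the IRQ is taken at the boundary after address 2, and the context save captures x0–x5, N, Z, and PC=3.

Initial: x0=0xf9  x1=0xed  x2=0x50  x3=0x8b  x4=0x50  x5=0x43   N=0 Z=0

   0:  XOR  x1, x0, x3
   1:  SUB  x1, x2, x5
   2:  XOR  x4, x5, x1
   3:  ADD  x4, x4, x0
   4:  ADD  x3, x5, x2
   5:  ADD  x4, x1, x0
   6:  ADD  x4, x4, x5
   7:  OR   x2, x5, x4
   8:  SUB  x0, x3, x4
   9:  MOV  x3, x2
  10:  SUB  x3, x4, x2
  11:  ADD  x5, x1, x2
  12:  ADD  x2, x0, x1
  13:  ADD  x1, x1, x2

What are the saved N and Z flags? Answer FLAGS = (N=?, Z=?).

FLAGS = (N=0, Z=0)

after  0: x0=0xf9 x1=0x72 x2=0x50 x3=0x8b x4=0x50 x5=0x43  N=0 Z=0
after  1: x0=0xf9 x1=0x0d x2=0x50 x3=0x8b x4=0x50 x5=0x43  N=0 Z=0
after  2: x0=0xf9 x1=0x0d x2=0x50 x3=0x8b x4=0x4e x5=0x43  N=0 Z=0
-- IRQ taken; context saved, return-PC = 3 --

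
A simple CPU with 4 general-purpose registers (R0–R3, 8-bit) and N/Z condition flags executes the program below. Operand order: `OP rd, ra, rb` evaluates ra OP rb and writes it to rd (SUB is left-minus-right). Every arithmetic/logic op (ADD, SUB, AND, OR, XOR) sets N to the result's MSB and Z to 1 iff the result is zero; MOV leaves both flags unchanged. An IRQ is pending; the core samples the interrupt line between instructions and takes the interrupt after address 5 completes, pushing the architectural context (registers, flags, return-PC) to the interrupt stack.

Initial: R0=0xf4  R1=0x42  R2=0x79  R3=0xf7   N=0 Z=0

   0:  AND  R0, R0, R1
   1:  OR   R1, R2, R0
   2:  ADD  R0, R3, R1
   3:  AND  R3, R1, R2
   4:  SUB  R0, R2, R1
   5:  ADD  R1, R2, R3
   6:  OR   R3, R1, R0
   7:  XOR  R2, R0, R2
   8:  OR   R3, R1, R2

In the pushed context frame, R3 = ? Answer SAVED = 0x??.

SAVED = 0x79

after  0: R0=0x40 R1=0x42 R2=0x79 R3=0xf7  N=0 Z=0
after  1: R0=0x40 R1=0x79 R2=0x79 R3=0xf7  N=0 Z=0
after  2: R0=0x70 R1=0x79 R2=0x79 R3=0xf7  N=0 Z=0
after  3: R0=0x70 R1=0x79 R2=0x79 R3=0x79  N=0 Z=0
after  4: R0=0x00 R1=0x79 R2=0x79 R3=0x79  N=0 Z=1
after  5: R0=0x00 R1=0xf2 R2=0x79 R3=0x79  N=1 Z=0
-- IRQ taken; context saved, return-PC = 6 --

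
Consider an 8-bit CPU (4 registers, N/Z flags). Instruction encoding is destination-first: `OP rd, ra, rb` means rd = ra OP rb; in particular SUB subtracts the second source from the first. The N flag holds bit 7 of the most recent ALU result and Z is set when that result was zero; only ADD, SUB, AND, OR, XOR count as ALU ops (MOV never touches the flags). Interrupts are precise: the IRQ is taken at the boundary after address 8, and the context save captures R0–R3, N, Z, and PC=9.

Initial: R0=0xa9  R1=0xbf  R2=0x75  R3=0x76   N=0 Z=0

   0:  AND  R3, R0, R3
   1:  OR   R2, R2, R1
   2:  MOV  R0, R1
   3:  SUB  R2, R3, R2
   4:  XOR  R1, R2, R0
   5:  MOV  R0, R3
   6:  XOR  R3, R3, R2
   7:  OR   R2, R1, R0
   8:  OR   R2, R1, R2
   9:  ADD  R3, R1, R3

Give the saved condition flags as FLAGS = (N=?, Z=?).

after  0: R0=0xa9 R1=0xbf R2=0x75 R3=0x20  N=0 Z=0
after  1: R0=0xa9 R1=0xbf R2=0xff R3=0x20  N=1 Z=0
after  2: R0=0xbf R1=0xbf R2=0xff R3=0x20  N=1 Z=0
after  3: R0=0xbf R1=0xbf R2=0x21 R3=0x20  N=0 Z=0
after  4: R0=0xbf R1=0x9e R2=0x21 R3=0x20  N=1 Z=0
after  5: R0=0x20 R1=0x9e R2=0x21 R3=0x20  N=1 Z=0
after  6: R0=0x20 R1=0x9e R2=0x21 R3=0x01  N=0 Z=0
after  7: R0=0x20 R1=0x9e R2=0xbe R3=0x01  N=1 Z=0
after  8: R0=0x20 R1=0x9e R2=0xbe R3=0x01  N=1 Z=0
-- IRQ taken; context saved, return-PC = 9 --

FLAGS = (N=1, Z=0)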